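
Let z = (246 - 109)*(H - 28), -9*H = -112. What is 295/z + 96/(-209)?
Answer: -479235/801724 ≈ -0.59776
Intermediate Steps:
H = 112/9 (H = -⅑*(-112) = 112/9 ≈ 12.444)
z = -19180/9 (z = (246 - 109)*(112/9 - 28) = 137*(-140/9) = -19180/9 ≈ -2131.1)
295/z + 96/(-209) = 295/(-19180/9) + 96/(-209) = 295*(-9/19180) + 96*(-1/209) = -531/3836 - 96/209 = -479235/801724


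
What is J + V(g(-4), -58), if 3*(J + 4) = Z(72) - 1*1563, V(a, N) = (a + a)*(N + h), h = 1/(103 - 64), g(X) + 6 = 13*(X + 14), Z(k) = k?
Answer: -580267/39 ≈ -14879.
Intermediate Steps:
g(X) = 176 + 13*X (g(X) = -6 + 13*(X + 14) = -6 + 13*(14 + X) = -6 + (182 + 13*X) = 176 + 13*X)
h = 1/39 ≈ 0.025641
V(a, N) = 2*a*(1/39 + N) (V(a, N) = (a + a)*(N + 1/39) = (2*a)*(1/39 + N) = 2*a*(1/39 + N))
J = -501 (J = -4 + (72 - 1*1563)/3 = -4 + (72 - 1563)/3 = -4 + (⅓)*(-1491) = -4 - 497 = -501)
J + V(g(-4), -58) = -501 + 2*(176 + 13*(-4))*(1 + 39*(-58))/39 = -501 + 2*(176 - 52)*(1 - 2262)/39 = -501 + (2/39)*124*(-2261) = -501 - 560728/39 = -580267/39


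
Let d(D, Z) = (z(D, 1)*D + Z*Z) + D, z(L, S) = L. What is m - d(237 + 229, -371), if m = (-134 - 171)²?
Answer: -262238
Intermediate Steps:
m = 93025 (m = (-305)² = 93025)
d(D, Z) = D + D² + Z² (d(D, Z) = (D*D + Z*Z) + D = (D² + Z²) + D = D + D² + Z²)
m - d(237 + 229, -371) = 93025 - ((237 + 229) + (237 + 229)² + (-371)²) = 93025 - (466 + 466² + 137641) = 93025 - (466 + 217156 + 137641) = 93025 - 1*355263 = 93025 - 355263 = -262238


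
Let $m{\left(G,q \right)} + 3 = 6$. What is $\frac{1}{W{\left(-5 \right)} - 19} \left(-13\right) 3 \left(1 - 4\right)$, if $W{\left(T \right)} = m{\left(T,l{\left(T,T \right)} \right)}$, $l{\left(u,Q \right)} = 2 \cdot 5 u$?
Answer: $- \frac{117}{16} \approx -7.3125$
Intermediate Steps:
$l{\left(u,Q \right)} = 10 u$
$m{\left(G,q \right)} = 3$ ($m{\left(G,q \right)} = -3 + 6 = 3$)
$W{\left(T \right)} = 3$
$\frac{1}{W{\left(-5 \right)} - 19} \left(-13\right) 3 \left(1 - 4\right) = \frac{1}{3 - 19} \left(-13\right) 3 \left(1 - 4\right) = \frac{1}{-16} \left(-13\right) 3 \left(-3\right) = \left(- \frac{1}{16}\right) \left(-13\right) \left(-9\right) = \frac{13}{16} \left(-9\right) = - \frac{117}{16}$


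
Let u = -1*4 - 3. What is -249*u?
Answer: 1743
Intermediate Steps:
u = -7 (u = -4 - 3 = -7)
-249*u = -249*(-7) = 1743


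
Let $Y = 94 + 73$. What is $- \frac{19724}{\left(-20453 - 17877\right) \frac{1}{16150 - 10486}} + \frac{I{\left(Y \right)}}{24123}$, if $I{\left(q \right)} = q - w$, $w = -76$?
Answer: $\frac{449158689453}{154105765} \approx 2914.6$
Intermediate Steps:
$Y = 167$
$I{\left(q \right)} = 76 + q$ ($I{\left(q \right)} = q - -76 = q + 76 = 76 + q$)
$- \frac{19724}{\left(-20453 - 17877\right) \frac{1}{16150 - 10486}} + \frac{I{\left(Y \right)}}{24123} = - \frac{19724}{\left(-20453 - 17877\right) \frac{1}{16150 - 10486}} + \frac{76 + 167}{24123} = - \frac{19724}{\left(-38330\right) \frac{1}{5664}} + 243 \cdot \frac{1}{24123} = - \frac{19724}{\left(-38330\right) \frac{1}{5664}} + \frac{81}{8041} = - \frac{19724}{- \frac{19165}{2832}} + \frac{81}{8041} = \left(-19724\right) \left(- \frac{2832}{19165}\right) + \frac{81}{8041} = \frac{55858368}{19165} + \frac{81}{8041} = \frac{449158689453}{154105765}$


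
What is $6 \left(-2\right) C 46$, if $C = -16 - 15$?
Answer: $17112$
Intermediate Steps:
$C = -31$ ($C = -16 - 15 = -31$)
$6 \left(-2\right) C 46 = 6 \left(-2\right) \left(-31\right) 46 = \left(-12\right) \left(-31\right) 46 = 372 \cdot 46 = 17112$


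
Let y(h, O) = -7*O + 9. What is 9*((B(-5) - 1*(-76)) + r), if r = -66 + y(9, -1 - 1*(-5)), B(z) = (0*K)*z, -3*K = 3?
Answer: -81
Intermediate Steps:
K = -1 (K = -1/3*3 = -1)
B(z) = 0 (B(z) = (0*(-1))*z = 0*z = 0)
y(h, O) = 9 - 7*O
r = -85 (r = -66 + (9 - 7*(-1 - 1*(-5))) = -66 + (9 - 7*(-1 + 5)) = -66 + (9 - 7*4) = -66 + (9 - 28) = -66 - 19 = -85)
9*((B(-5) - 1*(-76)) + r) = 9*((0 - 1*(-76)) - 85) = 9*((0 + 76) - 85) = 9*(76 - 85) = 9*(-9) = -81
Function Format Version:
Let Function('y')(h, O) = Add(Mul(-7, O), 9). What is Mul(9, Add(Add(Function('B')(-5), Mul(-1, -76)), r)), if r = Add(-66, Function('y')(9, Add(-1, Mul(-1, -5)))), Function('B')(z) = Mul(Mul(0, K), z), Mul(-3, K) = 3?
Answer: -81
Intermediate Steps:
K = -1 (K = Mul(Rational(-1, 3), 3) = -1)
Function('B')(z) = 0 (Function('B')(z) = Mul(Mul(0, -1), z) = Mul(0, z) = 0)
Function('y')(h, O) = Add(9, Mul(-7, O))
r = -85 (r = Add(-66, Add(9, Mul(-7, Add(-1, Mul(-1, -5))))) = Add(-66, Add(9, Mul(-7, Add(-1, 5)))) = Add(-66, Add(9, Mul(-7, 4))) = Add(-66, Add(9, -28)) = Add(-66, -19) = -85)
Mul(9, Add(Add(Function('B')(-5), Mul(-1, -76)), r)) = Mul(9, Add(Add(0, Mul(-1, -76)), -85)) = Mul(9, Add(Add(0, 76), -85)) = Mul(9, Add(76, -85)) = Mul(9, -9) = -81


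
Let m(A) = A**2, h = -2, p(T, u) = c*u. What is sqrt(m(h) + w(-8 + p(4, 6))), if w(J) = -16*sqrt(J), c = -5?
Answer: 2*sqrt(1 - 4*I*sqrt(38)) ≈ 7.1663 - 6.8816*I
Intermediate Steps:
p(T, u) = -5*u
sqrt(m(h) + w(-8 + p(4, 6))) = sqrt((-2)**2 - 16*sqrt(-8 - 5*6)) = sqrt(4 - 16*sqrt(-8 - 30)) = sqrt(4 - 16*I*sqrt(38))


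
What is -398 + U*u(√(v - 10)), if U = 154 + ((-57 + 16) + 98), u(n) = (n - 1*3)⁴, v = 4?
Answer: -44075 - 7596*I*√6 ≈ -44075.0 - 18606.0*I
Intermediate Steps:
u(n) = (-3 + n)⁴ (u(n) = (n - 3)⁴ = (-3 + n)⁴)
U = 211 (U = 154 + (-41 + 98) = 154 + 57 = 211)
-398 + U*u(√(v - 10)) = -398 + 211*(-3 + √(4 - 10))⁴ = -398 + 211*(-3 + √(-6))⁴ = -398 + 211*(-3 + I*√6)⁴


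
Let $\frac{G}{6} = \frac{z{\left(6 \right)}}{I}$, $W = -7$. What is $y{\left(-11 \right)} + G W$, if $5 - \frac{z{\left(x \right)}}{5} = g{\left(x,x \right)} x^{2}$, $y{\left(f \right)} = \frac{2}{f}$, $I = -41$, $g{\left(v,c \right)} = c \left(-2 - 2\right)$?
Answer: $\frac{2007308}{451} \approx 4450.8$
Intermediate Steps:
$g{\left(v,c \right)} = - 4 c$ ($g{\left(v,c \right)} = c \left(-4\right) = - 4 c$)
$z{\left(x \right)} = 25 + 20 x^{3}$ ($z{\left(x \right)} = 25 - 5 - 4 x x^{2} = 25 - 5 \left(- 4 x^{3}\right) = 25 + 20 x^{3}$)
$G = - \frac{26070}{41}$ ($G = 6 \frac{25 + 20 \cdot 6^{3}}{-41} = 6 \left(25 + 20 \cdot 216\right) \left(- \frac{1}{41}\right) = 6 \left(25 + 4320\right) \left(- \frac{1}{41}\right) = 6 \cdot 4345 \left(- \frac{1}{41}\right) = 6 \left(- \frac{4345}{41}\right) = - \frac{26070}{41} \approx -635.85$)
$y{\left(-11 \right)} + G W = \frac{2}{-11} - - \frac{182490}{41} = 2 \left(- \frac{1}{11}\right) + \frac{182490}{41} = - \frac{2}{11} + \frac{182490}{41} = \frac{2007308}{451}$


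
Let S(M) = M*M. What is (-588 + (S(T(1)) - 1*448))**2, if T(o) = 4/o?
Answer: 1040400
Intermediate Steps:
S(M) = M**2
(-588 + (S(T(1)) - 1*448))**2 = (-588 + ((4/1)**2 - 1*448))**2 = (-588 + ((4*1)**2 - 448))**2 = (-588 + (4**2 - 448))**2 = (-588 + (16 - 448))**2 = (-588 - 432)**2 = (-1020)**2 = 1040400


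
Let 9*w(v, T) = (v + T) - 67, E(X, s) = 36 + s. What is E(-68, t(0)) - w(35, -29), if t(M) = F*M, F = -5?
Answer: 385/9 ≈ 42.778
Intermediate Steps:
t(M) = -5*M
w(v, T) = -67/9 + T/9 + v/9 (w(v, T) = ((v + T) - 67)/9 = ((T + v) - 67)/9 = (-67 + T + v)/9 = -67/9 + T/9 + v/9)
E(-68, t(0)) - w(35, -29) = (36 - 5*0) - (-67/9 + (⅑)*(-29) + (⅑)*35) = (36 + 0) - (-67/9 - 29/9 + 35/9) = 36 - 1*(-61/9) = 36 + 61/9 = 385/9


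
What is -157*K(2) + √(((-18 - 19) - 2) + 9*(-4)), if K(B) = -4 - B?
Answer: 942 + 5*I*√3 ≈ 942.0 + 8.6602*I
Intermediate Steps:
-157*K(2) + √(((-18 - 19) - 2) + 9*(-4)) = -157*(-4 - 1*2) + √(((-18 - 19) - 2) + 9*(-4)) = -157*(-4 - 2) + √((-37 - 2) - 36) = -157*(-6) + √(-39 - 36) = 942 + √(-75) = 942 + 5*I*√3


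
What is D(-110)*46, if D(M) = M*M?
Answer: 556600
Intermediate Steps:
D(M) = M²
D(-110)*46 = (-110)²*46 = 12100*46 = 556600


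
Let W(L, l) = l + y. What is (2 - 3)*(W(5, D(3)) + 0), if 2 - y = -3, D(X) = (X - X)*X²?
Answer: -5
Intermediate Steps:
D(X) = 0 (D(X) = 0*X² = 0)
y = 5 (y = 2 - 1*(-3) = 2 + 3 = 5)
W(L, l) = 5 + l (W(L, l) = l + 5 = 5 + l)
(2 - 3)*(W(5, D(3)) + 0) = (2 - 3)*((5 + 0) + 0) = -(5 + 0) = -1*5 = -5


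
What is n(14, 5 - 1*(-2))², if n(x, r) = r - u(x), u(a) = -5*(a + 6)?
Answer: 11449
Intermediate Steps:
u(a) = -30 - 5*a (u(a) = -5*(6 + a) = -30 - 5*a)
n(x, r) = 30 + r + 5*x (n(x, r) = r - (-30 - 5*x) = r + (30 + 5*x) = 30 + r + 5*x)
n(14, 5 - 1*(-2))² = (30 + (5 - 1*(-2)) + 5*14)² = (30 + (5 + 2) + 70)² = (30 + 7 + 70)² = 107² = 11449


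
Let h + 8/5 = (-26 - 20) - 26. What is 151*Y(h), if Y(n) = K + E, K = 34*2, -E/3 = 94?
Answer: -32314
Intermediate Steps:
E = -282 (E = -3*94 = -282)
K = 68
h = -368/5 (h = -8/5 + ((-26 - 20) - 26) = -8/5 + (-46 - 26) = -8/5 - 72 = -368/5 ≈ -73.600)
Y(n) = -214 (Y(n) = 68 - 282 = -214)
151*Y(h) = 151*(-214) = -32314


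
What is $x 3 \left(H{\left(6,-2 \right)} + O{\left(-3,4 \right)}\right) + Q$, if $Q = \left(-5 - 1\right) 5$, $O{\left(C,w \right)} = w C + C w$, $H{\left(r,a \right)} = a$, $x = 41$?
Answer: $-3228$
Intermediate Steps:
$O{\left(C,w \right)} = 2 C w$ ($O{\left(C,w \right)} = C w + C w = 2 C w$)
$Q = -30$ ($Q = \left(-6\right) 5 = -30$)
$x 3 \left(H{\left(6,-2 \right)} + O{\left(-3,4 \right)}\right) + Q = 41 \cdot 3 \left(-2 + 2 \left(-3\right) 4\right) - 30 = 41 \cdot 3 \left(-2 - 24\right) - 30 = 41 \cdot 3 \left(-26\right) - 30 = 41 \left(-78\right) - 30 = -3198 - 30 = -3228$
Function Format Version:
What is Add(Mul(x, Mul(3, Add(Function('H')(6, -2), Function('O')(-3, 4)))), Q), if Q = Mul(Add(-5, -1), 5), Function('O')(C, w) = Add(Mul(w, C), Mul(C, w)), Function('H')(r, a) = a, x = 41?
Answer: -3228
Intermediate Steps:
Function('O')(C, w) = Mul(2, C, w) (Function('O')(C, w) = Add(Mul(C, w), Mul(C, w)) = Mul(2, C, w))
Q = -30 (Q = Mul(-6, 5) = -30)
Add(Mul(x, Mul(3, Add(Function('H')(6, -2), Function('O')(-3, 4)))), Q) = Add(Mul(41, Mul(3, Add(-2, Mul(2, -3, 4)))), -30) = Add(Mul(41, Mul(3, Add(-2, -24))), -30) = Add(Mul(41, Mul(3, -26)), -30) = Add(Mul(41, -78), -30) = Add(-3198, -30) = -3228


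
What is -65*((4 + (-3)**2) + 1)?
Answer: -910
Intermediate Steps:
-65*((4 + (-3)**2) + 1) = -65*((4 + 9) + 1) = -65*(13 + 1) = -65*14 = -910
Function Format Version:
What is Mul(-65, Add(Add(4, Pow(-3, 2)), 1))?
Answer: -910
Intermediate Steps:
Mul(-65, Add(Add(4, Pow(-3, 2)), 1)) = Mul(-65, Add(Add(4, 9), 1)) = Mul(-65, Add(13, 1)) = Mul(-65, 14) = -910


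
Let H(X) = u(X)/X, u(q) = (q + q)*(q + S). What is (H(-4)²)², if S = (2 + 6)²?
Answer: 207360000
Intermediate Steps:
S = 64 (S = 8² = 64)
u(q) = 2*q*(64 + q) (u(q) = (q + q)*(q + 64) = (2*q)*(64 + q) = 2*q*(64 + q))
H(X) = 128 + 2*X (H(X) = (2*X*(64 + X))/X = 128 + 2*X)
(H(-4)²)² = ((128 + 2*(-4))²)² = ((128 - 8)²)² = (120²)² = 14400² = 207360000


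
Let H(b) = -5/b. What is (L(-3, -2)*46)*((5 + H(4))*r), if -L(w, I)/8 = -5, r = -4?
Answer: -27600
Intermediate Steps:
L(w, I) = 40 (L(w, I) = -8*(-5) = 40)
(L(-3, -2)*46)*((5 + H(4))*r) = (40*46)*((5 - 5/4)*(-4)) = 1840*((5 - 5*¼)*(-4)) = 1840*((5 - 5/4)*(-4)) = 1840*((15/4)*(-4)) = 1840*(-15) = -27600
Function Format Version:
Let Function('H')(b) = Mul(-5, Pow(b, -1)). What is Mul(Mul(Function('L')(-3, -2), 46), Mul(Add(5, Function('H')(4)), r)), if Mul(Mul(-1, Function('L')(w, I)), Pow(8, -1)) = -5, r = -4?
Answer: -27600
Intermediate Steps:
Function('L')(w, I) = 40 (Function('L')(w, I) = Mul(-8, -5) = 40)
Mul(Mul(Function('L')(-3, -2), 46), Mul(Add(5, Function('H')(4)), r)) = Mul(Mul(40, 46), Mul(Add(5, Mul(-5, Pow(4, -1))), -4)) = Mul(1840, Mul(Add(5, Mul(-5, Rational(1, 4))), -4)) = Mul(1840, Mul(Add(5, Rational(-5, 4)), -4)) = Mul(1840, Mul(Rational(15, 4), -4)) = Mul(1840, -15) = -27600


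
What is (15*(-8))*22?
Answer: -2640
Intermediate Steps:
(15*(-8))*22 = -120*22 = -2640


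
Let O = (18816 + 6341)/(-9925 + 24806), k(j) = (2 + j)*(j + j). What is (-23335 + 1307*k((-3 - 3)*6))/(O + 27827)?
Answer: 47265047081/414118744 ≈ 114.13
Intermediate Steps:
k(j) = 2*j*(2 + j) (k(j) = (2 + j)*(2*j) = 2*j*(2 + j))
O = 25157/14881 ≈ 1.6905
(-23335 + 1307*k((-3 - 3)*6))/(O + 27827) = (-23335 + 1307*(2*((-3 - 3)*6)*(2 + (-3 - 3)*6)))/(25157/14881 + 27827) = (-23335 + 1307*(2*(-6*6)*(2 - 6*6)))/(414118744/14881) = (-23335 + 1307*(2*(-36)*(2 - 36)))*(14881/414118744) = (-23335 + 1307*(2*(-36)*(-34)))*(14881/414118744) = (-23335 + 1307*2448)*(14881/414118744) = (-23335 + 3199536)*(14881/414118744) = 3176201*(14881/414118744) = 47265047081/414118744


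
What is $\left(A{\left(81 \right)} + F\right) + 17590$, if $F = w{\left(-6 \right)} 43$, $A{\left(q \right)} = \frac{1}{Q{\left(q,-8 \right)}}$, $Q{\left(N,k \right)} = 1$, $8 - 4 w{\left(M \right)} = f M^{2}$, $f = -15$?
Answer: $23482$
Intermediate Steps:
$w{\left(M \right)} = 2 + \frac{15 M^{2}}{4}$ ($w{\left(M \right)} = 2 - \frac{\left(-15\right) M^{2}}{4} = 2 + \frac{15 M^{2}}{4}$)
$A{\left(q \right)} = 1$ ($A{\left(q \right)} = 1^{-1} = 1$)
$F = 5891$ ($F = \left(2 + \frac{15 \left(-6\right)^{2}}{4}\right) 43 = \left(2 + \frac{15}{4} \cdot 36\right) 43 = \left(2 + 135\right) 43 = 137 \cdot 43 = 5891$)
$\left(A{\left(81 \right)} + F\right) + 17590 = \left(1 + 5891\right) + 17590 = 5892 + 17590 = 23482$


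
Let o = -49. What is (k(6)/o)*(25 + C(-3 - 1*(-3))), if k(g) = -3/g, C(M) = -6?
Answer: 19/98 ≈ 0.19388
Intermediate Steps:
(k(6)/o)*(25 + C(-3 - 1*(-3))) = (-3/6/(-49))*(25 - 6) = (-3*⅙*(-1/49))*19 = -½*(-1/49)*19 = (1/98)*19 = 19/98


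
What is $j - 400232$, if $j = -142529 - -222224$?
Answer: $-320537$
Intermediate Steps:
$j = 79695$ ($j = -142529 + 222224 = 79695$)
$j - 400232 = 79695 - 400232 = -320537$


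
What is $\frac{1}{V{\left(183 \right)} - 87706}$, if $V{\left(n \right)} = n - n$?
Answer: $- \frac{1}{87706} \approx -1.1402 \cdot 10^{-5}$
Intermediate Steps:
$V{\left(n \right)} = 0$
$\frac{1}{V{\left(183 \right)} - 87706} = \frac{1}{0 - 87706} = \frac{1}{-87706} = - \frac{1}{87706}$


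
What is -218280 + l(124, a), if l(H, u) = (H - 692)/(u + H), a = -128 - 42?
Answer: -5020156/23 ≈ -2.1827e+5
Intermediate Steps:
a = -170
l(H, u) = (-692 + H)/(H + u)
-218280 + l(124, a) = -218280 + (-692 + 124)/(124 - 170) = -218280 - 568/(-46) = -218280 - 1/46*(-568) = -218280 + 284/23 = -5020156/23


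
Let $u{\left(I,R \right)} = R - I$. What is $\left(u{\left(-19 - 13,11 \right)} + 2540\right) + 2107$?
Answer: $4690$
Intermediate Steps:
$\left(u{\left(-19 - 13,11 \right)} + 2540\right) + 2107 = \left(\left(11 - \left(-19 - 13\right)\right) + 2540\right) + 2107 = \left(\left(11 - -32\right) + 2540\right) + 2107 = \left(\left(11 + 32\right) + 2540\right) + 2107 = \left(43 + 2540\right) + 2107 = 2583 + 2107 = 4690$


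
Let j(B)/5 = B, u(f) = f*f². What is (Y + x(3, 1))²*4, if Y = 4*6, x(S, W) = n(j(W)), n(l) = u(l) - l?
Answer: 82944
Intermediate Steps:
u(f) = f³
j(B) = 5*B
n(l) = l³ - l
x(S, W) = -5*W + 125*W³ (x(S, W) = (5*W)³ - 5*W = 125*W³ - 5*W = -5*W + 125*W³)
Y = 24
(Y + x(3, 1))²*4 = (24 + (-5*1 + 125*1³))²*4 = (24 + (-5 + 125*1))²*4 = (24 + (-5 + 125))²*4 = (24 + 120)²*4 = 144²*4 = 20736*4 = 82944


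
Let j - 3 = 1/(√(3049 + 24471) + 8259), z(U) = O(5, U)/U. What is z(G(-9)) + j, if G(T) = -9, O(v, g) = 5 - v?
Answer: 204558942/68183561 - 8*√430/68183561 ≈ 3.0001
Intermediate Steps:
z(U) = 0 (z(U) = (5 - 1*5)/U = (5 - 5)/U = 0/U = 0)
j = 3 + 1/(8259 + 8*√430) (j = 3 + 1/(√(3049 + 24471) + 8259) = 3 + 1/(√27520 + 8259) = 3 + 1/(8*√430 + 8259) = 3 + 1/(8259 + 8*√430) ≈ 3.0001)
z(G(-9)) + j = 0 + (204558942/68183561 - 8*√430/68183561) = 204558942/68183561 - 8*√430/68183561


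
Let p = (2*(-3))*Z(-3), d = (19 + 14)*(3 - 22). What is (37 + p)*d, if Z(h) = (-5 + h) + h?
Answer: -64581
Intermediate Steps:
Z(h) = -5 + 2*h
d = -627 (d = 33*(-19) = -627)
p = 66 (p = (2*(-3))*(-5 + 2*(-3)) = -6*(-5 - 6) = -6*(-11) = 66)
(37 + p)*d = (37 + 66)*(-627) = 103*(-627) = -64581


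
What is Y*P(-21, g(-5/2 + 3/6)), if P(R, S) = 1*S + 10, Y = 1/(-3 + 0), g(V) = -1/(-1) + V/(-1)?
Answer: -13/3 ≈ -4.3333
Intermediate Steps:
g(V) = 1 - V (g(V) = -1*(-1) + V*(-1) = 1 - V)
Y = -⅓ (Y = 1/(-3) = -⅓ ≈ -0.33333)
P(R, S) = 10 + S (P(R, S) = S + 10 = 10 + S)
Y*P(-21, g(-5/2 + 3/6)) = -(10 + (1 - (-5/2 + 3/6)))/3 = -(10 + (1 - (-5*½ + 3*(⅙))))/3 = -(10 + (1 - (-5/2 + ½)))/3 = -(10 + (1 - 1*(-2)))/3 = -(10 + (1 + 2))/3 = -(10 + 3)/3 = -⅓*13 = -13/3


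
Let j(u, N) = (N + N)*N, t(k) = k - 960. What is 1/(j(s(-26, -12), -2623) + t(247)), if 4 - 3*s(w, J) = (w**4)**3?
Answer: 1/13759545 ≈ 7.2677e-8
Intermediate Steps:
t(k) = -960 + k
s(w, J) = 4/3 - w**12/3
j(u, N) = 2*N**2 (j(u, N) = (2*N)*N = 2*N**2)
1/(j(s(-26, -12), -2623) + t(247)) = 1/(2*(-2623)**2 + (-960 + 247)) = 1/(2*6880129 - 713) = 1/(13760258 - 713) = 1/13759545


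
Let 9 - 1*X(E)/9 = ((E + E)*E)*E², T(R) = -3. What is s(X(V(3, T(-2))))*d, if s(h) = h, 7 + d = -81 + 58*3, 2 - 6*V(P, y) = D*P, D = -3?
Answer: -378787/36 ≈ -10522.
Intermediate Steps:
V(P, y) = ⅓ + P/2 (V(P, y) = ⅓ - (-1)*P/2 = ⅓ + P/2)
d = 86 (d = -7 + (-81 + 58*3) = -7 + (-81 + 174) = -7 + 93 = 86)
X(E) = 81 - 18*E⁴ (X(E) = 81 - 9*(E + E)*E*E² = 81 - 9*(2*E)*E*E² = 81 - 9*2*E²*E² = 81 - 18*E⁴)
s(X(V(3, T(-2))))*d = (81 - 18*(⅓ + (½)*3)⁴)*86 = (81 - 18*(⅓ + 3/2)⁴)*86 = (81 - 18*(11/6)⁴)*86 = (81 - 18*14641/1296)*86 = (81 - 14641/72)*86 = -8809/72*86 = -378787/36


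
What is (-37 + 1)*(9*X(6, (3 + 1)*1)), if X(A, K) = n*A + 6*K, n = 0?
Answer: -7776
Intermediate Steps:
X(A, K) = 6*K (X(A, K) = 0*A + 6*K = 0 + 6*K = 6*K)
(-37 + 1)*(9*X(6, (3 + 1)*1)) = (-37 + 1)*(9*(6*((3 + 1)*1))) = -324*6*(4*1) = -324*6*4 = -324*24 = -36*216 = -7776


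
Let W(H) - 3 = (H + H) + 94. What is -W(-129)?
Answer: 161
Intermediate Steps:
W(H) = 97 + 2*H (W(H) = 3 + ((H + H) + 94) = 3 + (2*H + 94) = 3 + (94 + 2*H) = 97 + 2*H)
-W(-129) = -(97 + 2*(-129)) = -(97 - 258) = -1*(-161) = 161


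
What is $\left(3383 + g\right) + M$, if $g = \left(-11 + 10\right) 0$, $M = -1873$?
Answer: $1510$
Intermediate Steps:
$g = 0$ ($g = \left(-1\right) 0 = 0$)
$\left(3383 + g\right) + M = \left(3383 + 0\right) - 1873 = 3383 - 1873 = 1510$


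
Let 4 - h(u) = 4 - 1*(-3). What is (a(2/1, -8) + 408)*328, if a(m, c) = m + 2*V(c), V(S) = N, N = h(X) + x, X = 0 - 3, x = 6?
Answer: 136448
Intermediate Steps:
X = -3
h(u) = -3 (h(u) = 4 - (4 - 1*(-3)) = 4 - (4 + 3) = 4 - 1*7 = 4 - 7 = -3)
N = 3 (N = -3 + 6 = 3)
V(S) = 3
a(m, c) = 6 + m (a(m, c) = m + 2*3 = m + 6 = 6 + m)
(a(2/1, -8) + 408)*328 = ((6 + 2/1) + 408)*328 = ((6 + 2*1) + 408)*328 = ((6 + 2) + 408)*328 = (8 + 408)*328 = 416*328 = 136448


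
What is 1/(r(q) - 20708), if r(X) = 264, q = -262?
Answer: -1/20444 ≈ -4.8914e-5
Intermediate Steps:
1/(r(q) - 20708) = 1/(264 - 20708) = 1/(-20444) = -1/20444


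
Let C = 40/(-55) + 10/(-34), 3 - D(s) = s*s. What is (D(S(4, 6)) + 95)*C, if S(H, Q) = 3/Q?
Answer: -4393/44 ≈ -99.841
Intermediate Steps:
D(s) = 3 - s² (D(s) = 3 - s*s = 3 - s²)
C = -191/187 (C = 40*(-1/55) + 10*(-1/34) = -8/11 - 5/17 = -191/187 ≈ -1.0214)
(D(S(4, 6)) + 95)*C = ((3 - (3/6)²) + 95)*(-191/187) = ((3 - (3*(⅙))²) + 95)*(-191/187) = ((3 - (½)²) + 95)*(-191/187) = ((3 - 1*¼) + 95)*(-191/187) = ((3 - ¼) + 95)*(-191/187) = (11/4 + 95)*(-191/187) = (391/4)*(-191/187) = -4393/44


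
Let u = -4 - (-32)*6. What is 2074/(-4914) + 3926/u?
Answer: 4725613/230958 ≈ 20.461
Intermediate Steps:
u = 188 (u = -4 - 32*(-6) = -4 + 192 = 188)
2074/(-4914) + 3926/u = 2074/(-4914) + 3926/188 = 2074*(-1/4914) + 3926*(1/188) = -1037/2457 + 1963/94 = 4725613/230958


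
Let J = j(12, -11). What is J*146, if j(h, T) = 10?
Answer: 1460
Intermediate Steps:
J = 10
J*146 = 10*146 = 1460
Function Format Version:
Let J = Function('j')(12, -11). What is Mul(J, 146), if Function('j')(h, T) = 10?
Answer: 1460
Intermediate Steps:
J = 10
Mul(J, 146) = Mul(10, 146) = 1460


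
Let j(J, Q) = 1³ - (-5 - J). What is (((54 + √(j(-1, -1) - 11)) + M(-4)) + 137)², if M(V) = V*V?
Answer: (207 + I*√6)² ≈ 42843.0 + 1014.0*I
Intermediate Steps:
M(V) = V²
j(J, Q) = 6 + J (j(J, Q) = 1 + (5 + J) = 6 + J)
(((54 + √(j(-1, -1) - 11)) + M(-4)) + 137)² = (((54 + √((6 - 1) - 11)) + (-4)²) + 137)² = (((54 + √(5 - 11)) + 16) + 137)² = (((54 + √(-6)) + 16) + 137)² = (((54 + I*√6) + 16) + 137)² = ((70 + I*√6) + 137)² = (207 + I*√6)²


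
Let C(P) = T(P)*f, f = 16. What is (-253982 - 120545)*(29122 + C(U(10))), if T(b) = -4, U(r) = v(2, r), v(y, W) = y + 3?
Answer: -10883005566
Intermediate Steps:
v(y, W) = 3 + y
U(r) = 5 (U(r) = 3 + 2 = 5)
C(P) = -64 (C(P) = -4*16 = -64)
(-253982 - 120545)*(29122 + C(U(10))) = (-253982 - 120545)*(29122 - 64) = -374527*29058 = -10883005566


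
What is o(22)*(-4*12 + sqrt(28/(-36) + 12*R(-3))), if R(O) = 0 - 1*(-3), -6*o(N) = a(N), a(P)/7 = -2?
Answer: -112 + 7*sqrt(317)/9 ≈ -98.152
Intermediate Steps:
a(P) = -14 (a(P) = 7*(-2) = -14)
o(N) = 7/3 (o(N) = -1/6*(-14) = 7/3)
R(O) = 3 (R(O) = 0 + 3 = 3)
o(22)*(-4*12 + sqrt(28/(-36) + 12*R(-3))) = 7*(-4*12 + sqrt(28/(-36) + 12*3))/3 = 7*(-48 + sqrt(28*(-1/36) + 36))/3 = 7*(-48 + sqrt(-7/9 + 36))/3 = 7*(-48 + sqrt(317/9))/3 = 7*(-48 + sqrt(317)/3)/3 = -112 + 7*sqrt(317)/9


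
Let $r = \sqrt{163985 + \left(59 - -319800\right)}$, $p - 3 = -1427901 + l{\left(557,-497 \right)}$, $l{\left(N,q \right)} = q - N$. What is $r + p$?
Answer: $-1428952 + 2 \sqrt{120961} \approx -1.4283 \cdot 10^{6}$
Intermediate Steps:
$p = -1428952$ ($p = 3 - 1428955 = -1428952$)
$r = 2 \sqrt{120961}$ ($r = \sqrt{163985 + \left(59 + 319800\right)} = \sqrt{163985 + 319859} = \sqrt{483844} = 2 \sqrt{120961} \approx 695.59$)
$r + p = 2 \sqrt{120961} - 1428952 = -1428952 + 2 \sqrt{120961}$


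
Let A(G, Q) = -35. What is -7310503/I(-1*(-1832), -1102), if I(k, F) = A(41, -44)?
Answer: 7310503/35 ≈ 2.0887e+5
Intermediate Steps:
I(k, F) = -35
-7310503/I(-1*(-1832), -1102) = -7310503/(-35) = -7310503*(-1/35) = 7310503/35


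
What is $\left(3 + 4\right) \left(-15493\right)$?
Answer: $-108451$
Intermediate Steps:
$\left(3 + 4\right) \left(-15493\right) = 7 \left(-15493\right) = -108451$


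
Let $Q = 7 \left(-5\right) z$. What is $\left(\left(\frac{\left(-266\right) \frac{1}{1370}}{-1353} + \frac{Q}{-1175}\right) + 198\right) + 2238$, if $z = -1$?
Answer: $\frac{106110466784}{43559835} \approx 2436.0$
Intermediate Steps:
$Q = 35$ ($Q = 7 \left(-5\right) \left(-1\right) = \left(-35\right) \left(-1\right) = 35$)
$\left(\left(\frac{\left(-266\right) \frac{1}{1370}}{-1353} + \frac{Q}{-1175}\right) + 198\right) + 2238 = \left(\left(\frac{\left(-266\right) \frac{1}{1370}}{-1353} + \frac{35}{-1175}\right) + 198\right) + 2238 = \left(\left(\left(-266\right) \frac{1}{1370} \left(- \frac{1}{1353}\right) + 35 \left(- \frac{1}{1175}\right)\right) + 198\right) + 2238 = \left(\left(\left(- \frac{133}{685}\right) \left(- \frac{1}{1353}\right) - \frac{7}{235}\right) + 198\right) + 2238 = \left(\left(\frac{133}{926805} - \frac{7}{235}\right) + 198\right) + 2238 = \left(- \frac{1291276}{43559835} + 198\right) + 2238 = \frac{8623556054}{43559835} + 2238 = \frac{106110466784}{43559835}$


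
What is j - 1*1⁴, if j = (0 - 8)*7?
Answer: -57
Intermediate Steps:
j = -56 (j = -8*7 = -56)
j - 1*1⁴ = -56 - 1*1⁴ = -56 - 1*1 = -56 - 1 = -57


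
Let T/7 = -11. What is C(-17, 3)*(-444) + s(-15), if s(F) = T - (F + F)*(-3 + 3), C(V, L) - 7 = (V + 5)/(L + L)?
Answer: -2297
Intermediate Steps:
T = -77 (T = 7*(-11) = -77)
C(V, L) = 7 + (5 + V)/(2*L) (C(V, L) = 7 + (V + 5)/(L + L) = 7 + (5 + V)/((2*L)) = 7 + (5 + V)*(1/(2*L)) = 7 + (5 + V)/(2*L))
s(F) = -77 (s(F) = -77 - (F + F)*(-3 + 3) = -77 - 2*F*0 = -77 - 1*0 = -77 + 0 = -77)
C(-17, 3)*(-444) + s(-15) = ((1/2)*(5 - 17 + 14*3)/3)*(-444) - 77 = ((1/2)*(1/3)*(5 - 17 + 42))*(-444) - 77 = ((1/2)*(1/3)*30)*(-444) - 77 = 5*(-444) - 77 = -2220 - 77 = -2297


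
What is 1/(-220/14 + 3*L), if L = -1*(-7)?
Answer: 7/37 ≈ 0.18919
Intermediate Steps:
L = 7
1/(-220/14 + 3*L) = 1/(-220/14 + 3*7) = 1/(-220*1/14 + 21) = 1/(-110/7 + 21) = 1/(37/7) = 7/37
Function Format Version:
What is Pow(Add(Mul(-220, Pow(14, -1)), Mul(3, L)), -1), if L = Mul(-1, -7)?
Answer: Rational(7, 37) ≈ 0.18919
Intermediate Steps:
L = 7
Pow(Add(Mul(-220, Pow(14, -1)), Mul(3, L)), -1) = Pow(Add(Mul(-220, Pow(14, -1)), Mul(3, 7)), -1) = Pow(Add(Mul(-220, Rational(1, 14)), 21), -1) = Pow(Add(Rational(-110, 7), 21), -1) = Pow(Rational(37, 7), -1) = Rational(7, 37)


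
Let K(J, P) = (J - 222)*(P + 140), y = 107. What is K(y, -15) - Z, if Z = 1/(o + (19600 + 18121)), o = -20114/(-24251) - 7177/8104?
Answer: -106566202178091979/7413301007413 ≈ -14375.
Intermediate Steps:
o = -11045571/196530104 (o = -20114*(-1/24251) - 7177*1/8104 = 20114/24251 - 7177/8104 = -11045571/196530104 ≈ -0.056203)
Z = 196530104/7413301007413 (Z = 1/(-11045571/196530104 + (19600 + 18121)) = 1/(-11045571/196530104 + 37721) = 1/(7413301007413/196530104) = 196530104/7413301007413 ≈ 2.6510e-5)
K(J, P) = (-222 + J)*(140 + P)
K(y, -15) - Z = (-31080 - 222*(-15) + 140*107 + 107*(-15)) - 1*196530104/7413301007413 = (-31080 + 3330 + 14980 - 1605) - 196530104/7413301007413 = -14375 - 196530104/7413301007413 = -106566202178091979/7413301007413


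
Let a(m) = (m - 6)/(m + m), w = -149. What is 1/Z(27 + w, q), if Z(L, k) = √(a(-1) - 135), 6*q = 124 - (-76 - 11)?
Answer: -I*√526/263 ≈ -0.087204*I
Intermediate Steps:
a(m) = (-6 + m)/(2*m) (a(m) = (-6 + m)/((2*m)) = (-6 + m)*(1/(2*m)) = (-6 + m)/(2*m))
q = 211/6 (q = (124 - (-76 - 11))/6 = (124 - 1*(-87))/6 = (124 + 87)/6 = (⅙)*211 = 211/6 ≈ 35.167)
Z(L, k) = I*√526/2 (Z(L, k) = √((½)*(-6 - 1)/(-1) - 135) = √((½)*(-1)*(-7) - 135) = √(7/2 - 135) = √(-263/2) = I*√526/2)
1/Z(27 + w, q) = 1/(I*√526/2) = -I*√526/263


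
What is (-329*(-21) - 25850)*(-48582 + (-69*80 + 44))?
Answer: 1023912578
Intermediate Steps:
(-329*(-21) - 25850)*(-48582 + (-69*80 + 44)) = (6909 - 25850)*(-48582 + (-5520 + 44)) = -18941*(-48582 - 5476) = -18941*(-54058) = 1023912578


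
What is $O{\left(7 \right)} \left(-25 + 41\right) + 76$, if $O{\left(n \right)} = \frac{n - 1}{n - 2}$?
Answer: $\frac{476}{5} \approx 95.2$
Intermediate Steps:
$O{\left(n \right)} = \frac{-1 + n}{-2 + n}$
$O{\left(7 \right)} \left(-25 + 41\right) + 76 = \frac{-1 + 7}{-2 + 7} \left(-25 + 41\right) + 76 = \frac{1}{5} \cdot 6 \cdot 16 + 76 = \frac{6}{5} \cdot 16 + 76 = \frac{96}{5} + 76 = \frac{476}{5}$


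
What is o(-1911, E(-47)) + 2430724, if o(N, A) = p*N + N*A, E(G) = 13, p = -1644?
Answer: 5547565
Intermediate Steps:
o(N, A) = -1644*N + A*N (o(N, A) = -1644*N + N*A = -1644*N + A*N)
o(-1911, E(-47)) + 2430724 = -1911*(-1644 + 13) + 2430724 = -1911*(-1631) + 2430724 = 3116841 + 2430724 = 5547565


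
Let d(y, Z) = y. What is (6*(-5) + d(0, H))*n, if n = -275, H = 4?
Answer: 8250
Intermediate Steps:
(6*(-5) + d(0, H))*n = (6*(-5) + 0)*(-275) = (-30 + 0)*(-275) = -30*(-275) = 8250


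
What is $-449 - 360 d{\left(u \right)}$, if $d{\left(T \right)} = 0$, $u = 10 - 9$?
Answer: $-449$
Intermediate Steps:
$u = 1$ ($u = 10 - 9 = 1$)
$-449 - 360 d{\left(u \right)} = -449 - 0 = -449 + 0 = -449$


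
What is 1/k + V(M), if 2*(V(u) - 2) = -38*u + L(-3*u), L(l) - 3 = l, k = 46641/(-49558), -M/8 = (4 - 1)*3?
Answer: 137911603/93282 ≈ 1478.4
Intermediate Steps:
M = -72 (M = -8*(4 - 1)*3 = -24*3 = -8*9 = -72)
k = -46641/49558 (k = 46641*(-1/49558) = -46641/49558 ≈ -0.94114)
L(l) = 3 + l
V(u) = 7/2 - 41*u/2 (V(u) = 2 + (-38*u + (3 - 3*u))/2 = 2 + (3 - 41*u)/2 = 2 + (3/2 - 41*u/2) = 7/2 - 41*u/2)
1/k + V(M) = 1/(-46641/49558) + (7/2 - 41/2*(-72)) = -49558/46641 + (7/2 + 1476) = -49558/46641 + 2959/2 = 137911603/93282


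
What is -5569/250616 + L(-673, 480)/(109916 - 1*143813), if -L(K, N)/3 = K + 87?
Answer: -209785107/2831710184 ≈ -0.074084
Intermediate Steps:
L(K, N) = -261 - 3*K (L(K, N) = -3*(K + 87) = -3*(87 + K) = -261 - 3*K)
-5569/250616 + L(-673, 480)/(109916 - 1*143813) = -5569/250616 + (-261 - 3*(-673))/(109916 - 1*143813) = -5569*1/250616 + (-261 + 2019)/(109916 - 143813) = -5569/250616 + 1758/(-33897) = -5569/250616 + 1758*(-1/33897) = -5569/250616 - 586/11299 = -209785107/2831710184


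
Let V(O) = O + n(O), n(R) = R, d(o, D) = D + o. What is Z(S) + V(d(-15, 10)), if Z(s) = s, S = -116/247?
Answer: -2586/247 ≈ -10.470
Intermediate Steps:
S = -116/247 (S = -116*1/247 = -116/247 ≈ -0.46964)
V(O) = 2*O (V(O) = O + O = 2*O)
Z(S) + V(d(-15, 10)) = -116/247 + 2*(10 - 15) = -116/247 + 2*(-5) = -116/247 - 10 = -2586/247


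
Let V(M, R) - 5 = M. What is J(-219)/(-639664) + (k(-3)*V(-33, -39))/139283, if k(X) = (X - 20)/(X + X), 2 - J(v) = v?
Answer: -298316437/267282962736 ≈ -0.0011161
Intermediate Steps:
J(v) = 2 - v
k(X) = (-20 + X)/(2*X) (k(X) = (-20 + X)/((2*X)) = (-20 + X)*(1/(2*X)) = (-20 + X)/(2*X))
V(M, R) = 5 + M
J(-219)/(-639664) + (k(-3)*V(-33, -39))/139283 = (2 - 1*(-219))/(-639664) + (((½)*(-20 - 3)/(-3))*(5 - 33))/139283 = (2 + 219)*(-1/639664) + (((½)*(-⅓)*(-23))*(-28))*(1/139283) = 221*(-1/639664) + ((23/6)*(-28))*(1/139283) = -221/639664 - 322/3*1/139283 = -221/639664 - 322/417849 = -298316437/267282962736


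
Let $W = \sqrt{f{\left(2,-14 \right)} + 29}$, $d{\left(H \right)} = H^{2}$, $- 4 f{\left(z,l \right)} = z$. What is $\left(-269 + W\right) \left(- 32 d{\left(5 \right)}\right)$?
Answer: $215200 - 400 \sqrt{114} \approx 2.1093 \cdot 10^{5}$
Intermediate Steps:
$f{\left(z,l \right)} = - \frac{z}{4}$
$W = \frac{\sqrt{114}}{2}$ ($W = \sqrt{\left(- \frac{1}{4}\right) 2 + 29} = \sqrt{- \frac{1}{2} + 29} = \sqrt{\frac{57}{2}} = \frac{\sqrt{114}}{2} \approx 5.3385$)
$\left(-269 + W\right) \left(- 32 d{\left(5 \right)}\right) = \left(-269 + \frac{\sqrt{114}}{2}\right) \left(- 32 \cdot 5^{2}\right) = \left(-269 + \frac{\sqrt{114}}{2}\right) \left(\left(-32\right) 25\right) = \left(-269 + \frac{\sqrt{114}}{2}\right) \left(-800\right) = 215200 - 400 \sqrt{114}$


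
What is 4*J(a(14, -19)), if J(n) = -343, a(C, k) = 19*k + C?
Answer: -1372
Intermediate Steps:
a(C, k) = C + 19*k
4*J(a(14, -19)) = 4*(-343) = -1372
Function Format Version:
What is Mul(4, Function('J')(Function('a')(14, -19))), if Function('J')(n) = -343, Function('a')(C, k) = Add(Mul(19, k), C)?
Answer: -1372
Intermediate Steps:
Function('a')(C, k) = Add(C, Mul(19, k))
Mul(4, Function('J')(Function('a')(14, -19))) = Mul(4, -343) = -1372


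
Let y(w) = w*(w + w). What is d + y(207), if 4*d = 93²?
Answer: 351441/4 ≈ 87860.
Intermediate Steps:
d = 8649/4 (d = (¼)*93² = (¼)*8649 = 8649/4 ≈ 2162.3)
y(w) = 2*w² (y(w) = w*(2*w) = 2*w²)
d + y(207) = 8649/4 + 2*207² = 8649/4 + 2*42849 = 8649/4 + 85698 = 351441/4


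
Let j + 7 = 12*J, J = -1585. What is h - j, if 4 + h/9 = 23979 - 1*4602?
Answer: 193384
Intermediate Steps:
j = -19027 (j = -7 + 12*(-1585) = -7 - 19020 = -19027)
h = 174357 (h = -36 + 9*(23979 - 1*4602) = -36 + 9*(23979 - 4602) = -36 + 9*19377 = -36 + 174393 = 174357)
h - j = 174357 - 1*(-19027) = 174357 + 19027 = 193384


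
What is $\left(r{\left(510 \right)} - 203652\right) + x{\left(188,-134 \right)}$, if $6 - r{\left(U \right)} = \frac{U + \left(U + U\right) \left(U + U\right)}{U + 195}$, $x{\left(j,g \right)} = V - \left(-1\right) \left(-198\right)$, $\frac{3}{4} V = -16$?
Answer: $- \frac{28953194}{141} \approx -2.0534 \cdot 10^{5}$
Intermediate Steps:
$V = - \frac{64}{3}$ ($V = \frac{4}{3} \left(-16\right) = - \frac{64}{3} \approx -21.333$)
$x{\left(j,g \right)} = - \frac{658}{3}$ ($x{\left(j,g \right)} = - \frac{64}{3} - \left(-1\right) \left(-198\right) = - \frac{64}{3} - 198 = - \frac{658}{3}$)
$r{\left(U \right)} = 6 - \frac{U + 4 U^{2}}{195 + U}$ ($r{\left(U \right)} = 6 - \frac{U + \left(U + U\right) \left(U + U\right)}{U + 195} = 6 - \frac{U + 2 U 2 U}{195 + U} = 6 - \frac{U + 4 U^{2}}{195 + U}$)
$\left(r{\left(510 \right)} - 203652\right) + x{\left(188,-134 \right)} = \left(\frac{1170 - 4 \cdot 510^{2} + 5 \cdot 510}{195 + 510} - 203652\right) - \frac{658}{3} = \left(\frac{1170 - 1040400 + 2550}{705} - 203652\right) - \frac{658}{3} = \left(\frac{1}{705} \left(-1036680\right) - 203652\right) - \frac{658}{3} = \left(- \frac{69112}{47} - 203652\right) - \frac{658}{3} = - \frac{9640756}{47} - \frac{658}{3} = - \frac{28953194}{141}$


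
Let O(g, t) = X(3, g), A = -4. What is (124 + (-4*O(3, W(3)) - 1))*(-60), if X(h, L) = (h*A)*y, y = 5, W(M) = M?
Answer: -21780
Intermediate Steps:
X(h, L) = -20*h (X(h, L) = (h*(-4))*5 = -4*h*5 = -20*h)
O(g, t) = -60 (O(g, t) = -20*3 = -60)
(124 + (-4*O(3, W(3)) - 1))*(-60) = (124 + (-4*(-60) - 1))*(-60) = (124 + (240 - 1))*(-60) = (124 + 239)*(-60) = 363*(-60) = -21780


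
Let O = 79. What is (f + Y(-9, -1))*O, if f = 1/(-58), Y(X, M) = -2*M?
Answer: 9085/58 ≈ 156.64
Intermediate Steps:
f = -1/58 ≈ -0.017241
(f + Y(-9, -1))*O = (-1/58 - 2*(-1))*79 = (-1/58 + 2)*79 = (115/58)*79 = 9085/58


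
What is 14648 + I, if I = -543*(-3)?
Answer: 16277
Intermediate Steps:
I = 1629
14648 + I = 14648 + 1629 = 16277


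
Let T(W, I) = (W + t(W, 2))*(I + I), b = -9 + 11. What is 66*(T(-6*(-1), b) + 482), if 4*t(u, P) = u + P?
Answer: 33924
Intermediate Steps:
b = 2
t(u, P) = P/4 + u/4 (t(u, P) = (u + P)/4 = (P + u)/4 = P/4 + u/4)
T(W, I) = 2*I*(½ + 5*W/4) (T(W, I) = (W + ((¼)*2 + W/4))*(I + I) = (W + (½ + W/4))*(2*I) = (½ + 5*W/4)*(2*I) = 2*I*(½ + 5*W/4))
66*(T(-6*(-1), b) + 482) = 66*((½)*2*(2 + 5*(-6*(-1))) + 482) = 66*((½)*2*(2 + 5*6) + 482) = 66*((½)*2*(2 + 30) + 482) = 66*((½)*2*32 + 482) = 66*(32 + 482) = 66*514 = 33924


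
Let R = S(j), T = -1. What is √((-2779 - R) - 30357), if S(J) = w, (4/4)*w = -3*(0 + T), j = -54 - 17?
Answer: I*√33139 ≈ 182.04*I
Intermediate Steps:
j = -71
w = 3 (w = -3*(0 - 1) = -3*(-1) = 3)
S(J) = 3
R = 3
√((-2779 - R) - 30357) = √((-2779 - 1*3) - 30357) = √((-2779 - 3) - 30357) = √(-2782 - 30357) = √(-33139) = I*√33139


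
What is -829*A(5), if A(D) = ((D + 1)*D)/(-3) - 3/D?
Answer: 43937/5 ≈ 8787.4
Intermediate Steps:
A(D) = -3/D - D*(1 + D)/3 (A(D) = ((1 + D)*D)*(-⅓) - 3/D = (D*(1 + D))*(-⅓) - 3/D = -D*(1 + D)/3 - 3/D = -3/D - D*(1 + D)/3)
-829*A(5) = -829*(-9 + 5²*(-1 - 1*5))/(3*5) = -829*(-9 + 25*(-1 - 5))/(3*5) = -829*(-9 + 25*(-6))/(3*5) = -829*(-9 - 150)/(3*5) = -829*(-159)/(3*5) = -829*(-53/5) = 43937/5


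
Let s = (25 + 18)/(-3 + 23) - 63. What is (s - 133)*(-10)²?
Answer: -19385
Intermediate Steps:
s = -1217/20 (s = 43/20 - 63 = -1217/20 ≈ -60.850)
(s - 133)*(-10)² = (-1217/20 - 133)*(-10)² = -3877/20*100 = -19385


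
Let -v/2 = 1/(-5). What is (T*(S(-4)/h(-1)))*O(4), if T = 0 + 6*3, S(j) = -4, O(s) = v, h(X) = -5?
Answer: 144/25 ≈ 5.7600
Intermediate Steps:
v = 2/5 (v = -2/(-5) = -2*(-1/5) = 2/5 ≈ 0.40000)
O(s) = 2/5
T = 18 (T = 0 + 18 = 18)
(T*(S(-4)/h(-1)))*O(4) = (18*(-4/(-5)))*(2/5) = (18*(-4*(-1/5)))*(2/5) = (18*(4/5))*(2/5) = (72/5)*(2/5) = 144/25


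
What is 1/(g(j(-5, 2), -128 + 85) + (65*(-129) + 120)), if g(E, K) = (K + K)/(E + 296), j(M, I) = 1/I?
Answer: -593/4901317 ≈ -0.00012099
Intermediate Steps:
g(E, K) = 2*K/(296 + E) (g(E, K) = (2*K)/(296 + E) = 2*K/(296 + E))
1/(g(j(-5, 2), -128 + 85) + (65*(-129) + 120)) = 1/(2*(-128 + 85)/(296 + 1/2) + (65*(-129) + 120)) = 1/(2*(-43)/(296 + 1/2) + (-8385 + 120)) = 1/(2*(-43)/(593/2) - 8265) = 1/(2*(-43)*(2/593) - 8265) = 1/(-172/593 - 8265) = 1/(-4901317/593) = -593/4901317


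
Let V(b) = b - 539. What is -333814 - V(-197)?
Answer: -333078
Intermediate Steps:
V(b) = -539 + b
-333814 - V(-197) = -333814 - (-539 - 197) = -333814 - 1*(-736) = -333814 + 736 = -333078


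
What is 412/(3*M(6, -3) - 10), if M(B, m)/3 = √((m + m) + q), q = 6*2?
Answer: 2060/193 + 1854*√6/193 ≈ 34.204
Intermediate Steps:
q = 12
M(B, m) = 3*√(12 + 2*m) (M(B, m) = 3*√((m + m) + 12) = 3*√(2*m + 12) = 3*√(12 + 2*m))
412/(3*M(6, -3) - 10) = 412/(3*(3*√(12 + 2*(-3))) - 10) = 412/(3*(3*√(12 - 6)) - 10) = 412/(3*(3*√6) - 10) = 412/(9*√6 - 10) = 412/(-10 + 9*√6)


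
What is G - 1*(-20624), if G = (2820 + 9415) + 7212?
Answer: 40071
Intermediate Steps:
G = 19447 (G = 12235 + 7212 = 19447)
G - 1*(-20624) = 19447 - 1*(-20624) = 19447 + 20624 = 40071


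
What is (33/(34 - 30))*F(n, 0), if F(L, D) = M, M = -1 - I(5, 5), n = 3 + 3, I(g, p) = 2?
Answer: -99/4 ≈ -24.750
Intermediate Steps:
n = 6
M = -3 (M = -1 - 1*2 = -1 - 2 = -3)
F(L, D) = -3
(33/(34 - 30))*F(n, 0) = (33/(34 - 30))*(-3) = (33/4)*(-3) = -99/4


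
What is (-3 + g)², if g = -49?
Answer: 2704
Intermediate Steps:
(-3 + g)² = (-3 - 49)² = (-52)² = 2704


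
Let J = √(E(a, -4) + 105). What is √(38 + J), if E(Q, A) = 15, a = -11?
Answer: √(38 + 2*√30) ≈ 6.9967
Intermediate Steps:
J = 2*√30 (J = √(15 + 105) = √120 = 2*√30 ≈ 10.954)
√(38 + J) = √(38 + 2*√30)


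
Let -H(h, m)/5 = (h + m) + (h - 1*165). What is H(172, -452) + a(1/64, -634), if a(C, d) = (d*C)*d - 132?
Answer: 120217/16 ≈ 7513.6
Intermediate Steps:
a(C, d) = -132 + C*d**2 (a(C, d) = (C*d)*d - 132 = C*d**2 - 132 = -132 + C*d**2)
H(h, m) = 825 - 10*h - 5*m (H(h, m) = -5*((h + m) + (h - 1*165)) = -5*((h + m) + (h - 165)) = -5*((h + m) + (-165 + h)) = -5*(-165 + m + 2*h) = 825 - 10*h - 5*m)
H(172, -452) + a(1/64, -634) = (825 - 10*172 - 5*(-452)) + (-132 + (-634)**2/64) = (825 - 1720 + 2260) + (-132 + (1/64)*401956) = 1365 + (-132 + 100489/16) = 1365 + 98377/16 = 120217/16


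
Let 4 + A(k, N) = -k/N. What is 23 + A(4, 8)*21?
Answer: -143/2 ≈ -71.500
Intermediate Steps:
A(k, N) = -4 - k/N
23 + A(4, 8)*21 = 23 + (-4 - 1*4/8)*21 = 23 + (-4 - 1*4*1/8)*21 = 23 + (-4 - 1/2)*21 = 23 - 9/2*21 = 23 - 189/2 = -143/2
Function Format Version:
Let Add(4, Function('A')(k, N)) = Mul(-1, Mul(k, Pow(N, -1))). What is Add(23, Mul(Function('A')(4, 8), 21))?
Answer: Rational(-143, 2) ≈ -71.500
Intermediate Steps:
Function('A')(k, N) = Add(-4, Mul(-1, k, Pow(N, -1))) (Function('A')(k, N) = Add(-4, Mul(-1, Mul(k, Pow(N, -1)))) = Add(-4, Mul(-1, k, Pow(N, -1))))
Add(23, Mul(Function('A')(4, 8), 21)) = Add(23, Mul(Add(-4, Mul(-1, 4, Pow(8, -1))), 21)) = Add(23, Mul(Add(-4, Mul(-1, 4, Rational(1, 8))), 21)) = Add(23, Mul(Add(-4, Rational(-1, 2)), 21)) = Add(23, Mul(Rational(-9, 2), 21)) = Add(23, Rational(-189, 2)) = Rational(-143, 2)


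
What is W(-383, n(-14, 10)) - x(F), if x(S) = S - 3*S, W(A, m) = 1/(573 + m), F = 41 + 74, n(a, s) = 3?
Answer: 132481/576 ≈ 230.00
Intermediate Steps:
F = 115
x(S) = -2*S
W(-383, n(-14, 10)) - x(F) = 1/(573 + 3) - (-2)*115 = 1/576 - 1*(-230) = 1/576 + 230 = 132481/576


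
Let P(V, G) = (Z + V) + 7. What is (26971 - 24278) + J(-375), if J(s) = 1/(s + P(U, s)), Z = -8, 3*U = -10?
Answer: 3064631/1138 ≈ 2693.0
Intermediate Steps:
U = -10/3 (U = (1/3)*(-10) = -10/3 ≈ -3.3333)
P(V, G) = -1 + V (P(V, G) = (-8 + V) + 7 = -1 + V)
J(s) = 1/(-13/3 + s) (J(s) = 1/(s + (-1 - 10/3)) = 1/(s - 13/3) = 1/(-13/3 + s))
(26971 - 24278) + J(-375) = (26971 - 24278) + 3/(-13 + 3*(-375)) = 2693 + 3/(-13 - 1125) = 2693 + 3/(-1138) = 2693 + 3*(-1/1138) = 2693 - 3/1138 = 3064631/1138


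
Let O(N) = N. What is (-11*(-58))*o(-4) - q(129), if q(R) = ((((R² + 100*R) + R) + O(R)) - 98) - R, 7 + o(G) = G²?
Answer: -23830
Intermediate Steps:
o(G) = -7 + G²
q(R) = -98 + R² + 101*R (q(R) = ((((R² + 100*R) + R) + R) - 98) - R = (((R² + 101*R) + R) - 98) - R = ((R² + 102*R) - 98) - R = (-98 + R² + 102*R) - R = -98 + R² + 101*R)
(-11*(-58))*o(-4) - q(129) = (-11*(-58))*(-7 + (-4)²) - (-98 + 129² + 101*129) = 638*(-7 + 16) - (-98 + 16641 + 13029) = 638*9 - 1*29572 = 5742 - 29572 = -23830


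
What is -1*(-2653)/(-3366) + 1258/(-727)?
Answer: -6163159/2447082 ≈ -2.5186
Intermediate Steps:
-1*(-2653)/(-3366) + 1258/(-727) = 2653*(-1/3366) + 1258*(-1/727) = -2653/3366 - 1258/727 = -6163159/2447082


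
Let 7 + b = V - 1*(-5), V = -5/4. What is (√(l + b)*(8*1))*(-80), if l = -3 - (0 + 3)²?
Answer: -320*I*√61 ≈ -2499.3*I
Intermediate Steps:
l = -12 (l = -3 - 1*3² = -3 - 1*9 = -3 - 9 = -12)
V = -5/4 (V = -5*¼ = -5/4 ≈ -1.2500)
b = -13/4 (b = -7 + (-5/4 - 1*(-5)) = -7 + (-5/4 + 5) = -7 + 15/4 = -13/4 ≈ -3.2500)
(√(l + b)*(8*1))*(-80) = (√(-12 - 13/4)*(8*1))*(-80) = (√(-61/4)*8)*(-80) = ((I*√61/2)*8)*(-80) = (4*I*√61)*(-80) = -320*I*√61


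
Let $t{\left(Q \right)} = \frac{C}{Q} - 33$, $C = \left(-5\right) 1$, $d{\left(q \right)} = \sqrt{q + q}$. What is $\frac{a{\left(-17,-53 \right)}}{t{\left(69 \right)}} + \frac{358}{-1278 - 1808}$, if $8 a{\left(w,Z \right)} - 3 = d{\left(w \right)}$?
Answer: $- \frac{3587225}{28169008} - \frac{69 i \sqrt{34}}{18256} \approx -0.12735 - 0.022039 i$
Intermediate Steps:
$d{\left(q \right)} = \sqrt{2} \sqrt{q}$ ($d{\left(q \right)} = \sqrt{2 q} = \sqrt{2} \sqrt{q}$)
$a{\left(w,Z \right)} = \frac{3}{8} + \frac{\sqrt{2} \sqrt{w}}{8}$
$C = -5$
$t{\left(Q \right)} = -33 - \frac{5}{Q}$ ($t{\left(Q \right)} = - \frac{5}{Q} - 33 = -33 - \frac{5}{Q}$)
$\frac{a{\left(-17,-53 \right)}}{t{\left(69 \right)}} + \frac{358}{-1278 - 1808} = \frac{\frac{3}{8} + \frac{\sqrt{2} \sqrt{-17}}{8}}{-33 - \frac{5}{69}} + \frac{358}{-1278 - 1808} = \frac{\frac{3}{8} + \frac{\sqrt{2} i \sqrt{17}}{8}}{-33 - \frac{5}{69}} + \frac{358}{-1278 - 1808} = \frac{\frac{3}{8} + \frac{i \sqrt{34}}{8}}{-33 - \frac{5}{69}} + \frac{358}{-3086} = \frac{\frac{3}{8} + \frac{i \sqrt{34}}{8}}{- \frac{2282}{69}} + 358 \left(- \frac{1}{3086}\right) = \left(\frac{3}{8} + \frac{i \sqrt{34}}{8}\right) \left(- \frac{69}{2282}\right) - \frac{179}{1543} = \left(- \frac{207}{18256} - \frac{69 i \sqrt{34}}{18256}\right) - \frac{179}{1543} = - \frac{3587225}{28169008} - \frac{69 i \sqrt{34}}{18256}$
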